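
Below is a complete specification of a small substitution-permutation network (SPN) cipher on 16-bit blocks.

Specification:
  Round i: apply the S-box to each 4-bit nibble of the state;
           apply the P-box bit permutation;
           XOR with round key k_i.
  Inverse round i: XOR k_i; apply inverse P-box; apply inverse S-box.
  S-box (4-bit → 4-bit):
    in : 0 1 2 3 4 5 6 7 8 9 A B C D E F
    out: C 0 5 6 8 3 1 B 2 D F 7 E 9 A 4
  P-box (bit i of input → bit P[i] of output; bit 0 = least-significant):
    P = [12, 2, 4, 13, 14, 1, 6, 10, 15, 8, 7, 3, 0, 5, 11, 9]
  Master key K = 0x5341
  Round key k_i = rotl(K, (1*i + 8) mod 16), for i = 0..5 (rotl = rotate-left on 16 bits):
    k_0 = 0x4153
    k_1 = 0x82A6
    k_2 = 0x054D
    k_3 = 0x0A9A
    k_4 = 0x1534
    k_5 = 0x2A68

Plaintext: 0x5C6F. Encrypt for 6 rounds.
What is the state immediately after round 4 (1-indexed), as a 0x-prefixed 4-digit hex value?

s_0 = plaintext = 0x5C6F
s_1 = Round(s_0, k_0) = 0x00EA
s_2 = Round(s_1, k_1) = 0xBC38
s_3 = Round(s_2, k_2) = 0x0CA2
s_4 = Round(s_3, k_3) = 0x5540
s_5 = Round(s_4, k_4) = 0xB005
s_6 = Round(s_5, k_5) = 0x3685

0x5540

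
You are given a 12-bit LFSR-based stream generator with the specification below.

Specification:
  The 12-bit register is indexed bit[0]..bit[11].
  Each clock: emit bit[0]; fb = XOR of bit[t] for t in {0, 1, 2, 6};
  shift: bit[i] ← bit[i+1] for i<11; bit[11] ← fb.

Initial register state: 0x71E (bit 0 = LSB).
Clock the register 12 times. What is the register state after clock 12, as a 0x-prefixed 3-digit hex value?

0xFCA

reg_0 = 0x71E
clock 1: out=0, reg = 0x38F
clock 2: out=1, reg = 0x9C7
clock 3: out=1, reg = 0x4E3
clock 4: out=1, reg = 0xA71
clock 5: out=1, reg = 0x538
clock 6: out=0, reg = 0x29C
clock 7: out=0, reg = 0x94E
clock 8: out=0, reg = 0xCA7
clock 9: out=1, reg = 0xE53
clock 10: out=1, reg = 0xF29
clock 11: out=1, reg = 0xF94
clock 12: out=0, reg = 0xFCA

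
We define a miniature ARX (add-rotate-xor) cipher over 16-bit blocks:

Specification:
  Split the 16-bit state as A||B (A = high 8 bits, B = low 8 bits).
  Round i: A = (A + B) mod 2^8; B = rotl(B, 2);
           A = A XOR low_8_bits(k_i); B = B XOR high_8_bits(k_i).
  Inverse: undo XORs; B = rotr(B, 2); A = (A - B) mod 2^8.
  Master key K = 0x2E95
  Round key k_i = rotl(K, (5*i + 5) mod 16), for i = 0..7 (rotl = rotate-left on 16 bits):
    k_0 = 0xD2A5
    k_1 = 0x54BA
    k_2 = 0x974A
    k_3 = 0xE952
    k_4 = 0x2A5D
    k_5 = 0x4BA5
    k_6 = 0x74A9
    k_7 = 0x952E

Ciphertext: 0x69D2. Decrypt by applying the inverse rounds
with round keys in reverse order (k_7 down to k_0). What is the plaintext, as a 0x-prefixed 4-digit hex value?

s_0 = ciphertext = 0x69D2
s_1 = InvRound(s_0, k_7) = 0x76D1
s_2 = InvRound(s_1, k_6) = 0x7669
s_3 = InvRound(s_2, k_5) = 0x4B88
s_4 = InvRound(s_3, k_4) = 0x6EA8
s_5 = InvRound(s_4, k_3) = 0xEC50
s_6 = InvRound(s_5, k_2) = 0xB5F1
s_7 = InvRound(s_6, k_1) = 0xA669
s_8 = InvRound(s_7, k_0) = 0x15EE

0x15EE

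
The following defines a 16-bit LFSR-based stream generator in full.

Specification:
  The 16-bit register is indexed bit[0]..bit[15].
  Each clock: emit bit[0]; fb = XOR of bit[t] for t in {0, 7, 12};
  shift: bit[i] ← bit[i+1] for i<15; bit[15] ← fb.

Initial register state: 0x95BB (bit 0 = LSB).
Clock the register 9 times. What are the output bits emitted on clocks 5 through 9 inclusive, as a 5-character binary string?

reg_0 = 0x95BB
clock 1: out=1, reg = 0xCADD
clock 2: out=1, reg = 0x656E
clock 3: out=0, reg = 0x32B7
clock 4: out=1, reg = 0x995B
clock 5: out=1, reg = 0x4CAD
clock 6: out=1, reg = 0x2656
clock 7: out=0, reg = 0x132B
clock 8: out=1, reg = 0x0995
clock 9: out=1, reg = 0x04CA

11011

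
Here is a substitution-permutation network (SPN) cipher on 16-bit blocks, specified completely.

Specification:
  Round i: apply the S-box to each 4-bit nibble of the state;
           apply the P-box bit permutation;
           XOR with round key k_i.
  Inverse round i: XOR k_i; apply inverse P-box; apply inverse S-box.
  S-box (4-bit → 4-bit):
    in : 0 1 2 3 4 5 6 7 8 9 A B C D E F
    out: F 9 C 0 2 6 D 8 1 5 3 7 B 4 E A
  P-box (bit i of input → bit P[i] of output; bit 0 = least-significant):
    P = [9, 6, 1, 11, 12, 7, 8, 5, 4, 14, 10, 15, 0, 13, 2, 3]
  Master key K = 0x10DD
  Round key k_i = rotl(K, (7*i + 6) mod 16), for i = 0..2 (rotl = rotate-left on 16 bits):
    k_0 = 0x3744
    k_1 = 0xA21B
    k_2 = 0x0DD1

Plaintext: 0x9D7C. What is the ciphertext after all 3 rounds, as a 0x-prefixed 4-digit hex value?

s_0 = plaintext = 0x9D7C
s_1 = Round(s_0, k_0) = 0x3921
s_2 = Round(s_1, k_1) = 0xAD2B
s_3 = Round(s_2, k_2) = 0x2AB2

0x2AB2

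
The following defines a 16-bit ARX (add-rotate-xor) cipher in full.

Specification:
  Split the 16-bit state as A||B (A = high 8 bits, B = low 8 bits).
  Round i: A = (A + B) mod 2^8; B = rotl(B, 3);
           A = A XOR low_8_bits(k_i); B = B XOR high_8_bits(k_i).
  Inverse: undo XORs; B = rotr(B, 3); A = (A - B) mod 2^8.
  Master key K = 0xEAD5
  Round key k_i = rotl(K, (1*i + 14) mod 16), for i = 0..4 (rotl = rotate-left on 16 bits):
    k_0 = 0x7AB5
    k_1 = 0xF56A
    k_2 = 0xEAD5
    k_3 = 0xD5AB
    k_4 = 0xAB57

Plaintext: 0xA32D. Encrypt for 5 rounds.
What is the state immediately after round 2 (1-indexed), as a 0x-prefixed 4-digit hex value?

s_0 = plaintext = 0xA32D
s_1 = Round(s_0, k_0) = 0x6513
s_2 = Round(s_1, k_1) = 0x126D
s_3 = Round(s_2, k_2) = 0xAA81
s_4 = Round(s_3, k_3) = 0x80D9
s_5 = Round(s_4, k_4) = 0x0E65

0x126D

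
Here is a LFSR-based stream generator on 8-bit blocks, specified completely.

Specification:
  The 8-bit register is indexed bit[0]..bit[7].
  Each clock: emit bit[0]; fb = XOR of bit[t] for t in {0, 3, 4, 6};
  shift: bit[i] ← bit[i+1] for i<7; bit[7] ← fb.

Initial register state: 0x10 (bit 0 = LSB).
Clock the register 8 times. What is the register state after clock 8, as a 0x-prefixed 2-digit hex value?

reg_0 = 0x10
clock 1: out=0, reg = 0x88
clock 2: out=0, reg = 0xC4
clock 3: out=0, reg = 0xE2
clock 4: out=0, reg = 0xF1
clock 5: out=1, reg = 0xF8
clock 6: out=0, reg = 0xFC
clock 7: out=0, reg = 0xFE
clock 8: out=0, reg = 0xFF

0xFF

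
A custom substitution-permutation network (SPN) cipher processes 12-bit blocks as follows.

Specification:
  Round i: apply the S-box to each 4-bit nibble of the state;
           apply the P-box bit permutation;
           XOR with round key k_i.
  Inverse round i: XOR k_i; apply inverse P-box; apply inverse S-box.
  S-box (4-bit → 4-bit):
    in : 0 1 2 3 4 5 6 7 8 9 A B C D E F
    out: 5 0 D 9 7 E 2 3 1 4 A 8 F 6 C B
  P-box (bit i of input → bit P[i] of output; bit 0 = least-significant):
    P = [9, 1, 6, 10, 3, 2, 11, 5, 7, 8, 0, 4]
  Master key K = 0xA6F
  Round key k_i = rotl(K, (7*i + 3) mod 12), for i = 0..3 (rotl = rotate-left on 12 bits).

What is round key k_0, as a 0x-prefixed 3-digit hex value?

K = 0xA6F
k_0 = rotl(K, (7*0+3) mod 12) = rotl(K, 3) = 0x37D

0x37D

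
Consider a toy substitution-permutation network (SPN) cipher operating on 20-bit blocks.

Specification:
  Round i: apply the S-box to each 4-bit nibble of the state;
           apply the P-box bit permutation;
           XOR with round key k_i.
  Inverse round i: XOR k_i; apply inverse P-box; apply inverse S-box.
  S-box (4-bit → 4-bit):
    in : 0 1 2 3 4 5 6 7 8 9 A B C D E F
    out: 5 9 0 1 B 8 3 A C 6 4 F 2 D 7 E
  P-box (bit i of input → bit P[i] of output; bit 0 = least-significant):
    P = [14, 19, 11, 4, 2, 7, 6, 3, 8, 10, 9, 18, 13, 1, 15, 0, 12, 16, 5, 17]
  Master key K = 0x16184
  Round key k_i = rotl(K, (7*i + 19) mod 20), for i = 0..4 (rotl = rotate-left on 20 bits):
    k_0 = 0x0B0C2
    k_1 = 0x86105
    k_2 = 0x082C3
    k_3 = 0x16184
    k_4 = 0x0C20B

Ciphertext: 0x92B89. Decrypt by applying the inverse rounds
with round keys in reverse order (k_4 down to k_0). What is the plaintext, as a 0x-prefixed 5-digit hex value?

0x08DD5

s_0 = ciphertext = 0x92B89
s_1 = InvRound(s_0, k_4) = 0xCE3CE
s_2 = InvRound(s_1, k_3) = 0xC988C
s_3 = InvRound(s_2, k_2) = 0x378D9
s_4 = InvRound(s_3, k_1) = 0x423BF
s_5 = InvRound(s_4, k_0) = 0x08DD5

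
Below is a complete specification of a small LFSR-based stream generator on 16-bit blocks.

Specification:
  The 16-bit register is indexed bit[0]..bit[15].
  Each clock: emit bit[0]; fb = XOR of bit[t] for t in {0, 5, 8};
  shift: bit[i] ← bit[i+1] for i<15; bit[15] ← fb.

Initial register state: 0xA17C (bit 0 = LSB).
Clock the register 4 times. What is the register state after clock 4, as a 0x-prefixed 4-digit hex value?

0x6A17

reg_0 = 0xA17C
clock 1: out=0, reg = 0x50BE
clock 2: out=0, reg = 0xA85F
clock 3: out=1, reg = 0xD42F
clock 4: out=1, reg = 0x6A17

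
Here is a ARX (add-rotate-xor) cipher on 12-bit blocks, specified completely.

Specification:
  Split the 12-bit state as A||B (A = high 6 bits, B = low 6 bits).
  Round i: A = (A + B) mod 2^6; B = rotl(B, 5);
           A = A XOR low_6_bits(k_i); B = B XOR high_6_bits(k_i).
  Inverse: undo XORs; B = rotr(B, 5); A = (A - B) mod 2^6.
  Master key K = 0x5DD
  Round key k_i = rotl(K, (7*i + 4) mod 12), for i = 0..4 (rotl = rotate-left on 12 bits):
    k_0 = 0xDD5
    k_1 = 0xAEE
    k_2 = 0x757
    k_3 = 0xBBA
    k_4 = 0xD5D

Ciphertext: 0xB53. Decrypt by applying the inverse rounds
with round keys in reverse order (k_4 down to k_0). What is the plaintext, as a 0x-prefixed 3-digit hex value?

s_0 = ciphertext = 0xB53
s_1 = InvRound(s_0, k_4) = 0x8CD
s_2 = InvRound(s_1, k_3) = 0x487
s_3 = InvRound(s_2, k_2) = 0x474
s_4 = InvRound(s_3, k_1) = 0x07E
s_5 = InvRound(s_4, k_0) = 0x092

0x092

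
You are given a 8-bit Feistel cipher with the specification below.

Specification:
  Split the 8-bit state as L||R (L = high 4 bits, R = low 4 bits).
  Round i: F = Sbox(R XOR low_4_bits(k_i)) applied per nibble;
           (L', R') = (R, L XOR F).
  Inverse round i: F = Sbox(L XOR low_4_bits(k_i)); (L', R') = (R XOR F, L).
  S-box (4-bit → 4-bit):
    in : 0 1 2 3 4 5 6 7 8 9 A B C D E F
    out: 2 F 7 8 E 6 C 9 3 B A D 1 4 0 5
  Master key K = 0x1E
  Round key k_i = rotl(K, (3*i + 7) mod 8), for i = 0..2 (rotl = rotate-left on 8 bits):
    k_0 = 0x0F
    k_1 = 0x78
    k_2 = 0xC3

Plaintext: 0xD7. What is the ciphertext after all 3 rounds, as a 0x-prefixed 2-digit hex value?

s_0 = plaintext = 0xD7
s_1 = Round(s_0, k_0) = 0x7E
s_2 = Round(s_1, k_1) = 0xEB
s_3 = Round(s_2, k_2) = 0xBD

0xBD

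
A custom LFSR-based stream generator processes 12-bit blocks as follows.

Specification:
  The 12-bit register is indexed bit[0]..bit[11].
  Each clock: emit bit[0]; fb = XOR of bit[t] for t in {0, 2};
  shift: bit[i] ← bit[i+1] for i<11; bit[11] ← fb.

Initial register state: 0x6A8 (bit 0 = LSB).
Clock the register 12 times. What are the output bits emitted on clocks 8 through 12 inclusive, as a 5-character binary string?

reg_0 = 0x6A8
clock 1: out=0, reg = 0x354
clock 2: out=0, reg = 0x9AA
clock 3: out=0, reg = 0x4D5
clock 4: out=1, reg = 0x26A
clock 5: out=0, reg = 0x135
clock 6: out=1, reg = 0x09A
clock 7: out=0, reg = 0x04D
clock 8: out=1, reg = 0x026
clock 9: out=0, reg = 0x813
clock 10: out=1, reg = 0xC09
clock 11: out=1, reg = 0xE04
clock 12: out=0, reg = 0xF02

10110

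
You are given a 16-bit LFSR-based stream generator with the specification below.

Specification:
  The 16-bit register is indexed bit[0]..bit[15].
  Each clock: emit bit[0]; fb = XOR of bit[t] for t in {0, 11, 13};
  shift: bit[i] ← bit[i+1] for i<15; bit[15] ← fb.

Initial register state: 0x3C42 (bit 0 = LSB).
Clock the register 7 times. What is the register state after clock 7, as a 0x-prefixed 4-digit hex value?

reg_0 = 0x3C42
clock 1: out=0, reg = 0x1E21
clock 2: out=1, reg = 0x0F10
clock 3: out=0, reg = 0x8788
clock 4: out=0, reg = 0x43C4
clock 5: out=0, reg = 0x21E2
clock 6: out=0, reg = 0x90F1
clock 7: out=1, reg = 0xC878

0xC878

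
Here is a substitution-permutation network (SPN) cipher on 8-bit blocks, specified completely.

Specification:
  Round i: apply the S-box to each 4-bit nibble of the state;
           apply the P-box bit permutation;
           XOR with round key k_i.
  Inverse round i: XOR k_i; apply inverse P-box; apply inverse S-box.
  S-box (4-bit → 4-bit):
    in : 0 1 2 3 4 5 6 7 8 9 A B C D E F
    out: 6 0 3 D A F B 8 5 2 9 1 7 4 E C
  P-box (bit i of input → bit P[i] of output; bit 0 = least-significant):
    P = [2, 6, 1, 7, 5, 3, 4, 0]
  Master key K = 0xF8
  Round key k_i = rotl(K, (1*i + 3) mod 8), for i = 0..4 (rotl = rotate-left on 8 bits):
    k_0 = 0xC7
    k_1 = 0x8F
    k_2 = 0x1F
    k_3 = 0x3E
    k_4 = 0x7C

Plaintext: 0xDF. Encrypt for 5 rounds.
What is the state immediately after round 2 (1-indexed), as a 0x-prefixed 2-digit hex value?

0x70

s_0 = plaintext = 0xDF
s_1 = Round(s_0, k_0) = 0x55
s_2 = Round(s_1, k_1) = 0x70
s_3 = Round(s_2, k_2) = 0x5C
s_4 = Round(s_3, k_3) = 0x41
s_5 = Round(s_4, k_4) = 0x75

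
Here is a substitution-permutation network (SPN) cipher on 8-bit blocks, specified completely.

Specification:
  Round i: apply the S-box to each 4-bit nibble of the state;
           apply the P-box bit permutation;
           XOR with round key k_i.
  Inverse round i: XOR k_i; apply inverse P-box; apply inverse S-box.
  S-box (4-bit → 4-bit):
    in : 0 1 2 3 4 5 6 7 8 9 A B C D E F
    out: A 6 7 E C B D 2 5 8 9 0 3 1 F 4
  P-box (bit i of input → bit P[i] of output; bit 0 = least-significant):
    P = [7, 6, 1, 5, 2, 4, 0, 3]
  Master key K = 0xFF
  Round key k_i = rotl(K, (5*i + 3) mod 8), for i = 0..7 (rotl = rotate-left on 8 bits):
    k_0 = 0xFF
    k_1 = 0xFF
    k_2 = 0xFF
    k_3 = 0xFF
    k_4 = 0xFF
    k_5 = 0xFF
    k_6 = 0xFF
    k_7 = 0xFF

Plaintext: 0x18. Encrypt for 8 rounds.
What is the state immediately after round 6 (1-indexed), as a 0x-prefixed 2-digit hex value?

s_0 = plaintext = 0x18
s_1 = Round(s_0, k_0) = 0x6C
s_2 = Round(s_1, k_1) = 0x32
s_3 = Round(s_2, k_2) = 0x24
s_4 = Round(s_3, k_3) = 0xC8
s_5 = Round(s_4, k_4) = 0x69
s_6 = Round(s_5, k_5) = 0xD2
s_7 = Round(s_6, k_6) = 0x39
s_8 = Round(s_7, k_7) = 0xC6

0xD2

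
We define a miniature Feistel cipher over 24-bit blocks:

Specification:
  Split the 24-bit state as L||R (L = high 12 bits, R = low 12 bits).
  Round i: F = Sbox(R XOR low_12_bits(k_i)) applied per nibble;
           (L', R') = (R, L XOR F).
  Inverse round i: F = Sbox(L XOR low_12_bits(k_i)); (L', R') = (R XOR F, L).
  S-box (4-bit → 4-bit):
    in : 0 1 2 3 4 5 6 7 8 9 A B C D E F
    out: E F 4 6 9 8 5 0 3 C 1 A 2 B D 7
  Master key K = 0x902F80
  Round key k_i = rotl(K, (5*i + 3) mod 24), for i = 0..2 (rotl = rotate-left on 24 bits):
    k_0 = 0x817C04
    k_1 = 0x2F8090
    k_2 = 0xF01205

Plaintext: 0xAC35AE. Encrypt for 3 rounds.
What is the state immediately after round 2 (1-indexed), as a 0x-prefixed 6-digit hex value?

s_0 = plaintext = 0xAC35AE
s_1 = Round(s_0, k_0) = 0x5AE6D2
s_2 = Round(s_1, k_1) = 0x6D203A
s_3 = Round(s_2, k_2) = 0x03A2B5

0x6D203A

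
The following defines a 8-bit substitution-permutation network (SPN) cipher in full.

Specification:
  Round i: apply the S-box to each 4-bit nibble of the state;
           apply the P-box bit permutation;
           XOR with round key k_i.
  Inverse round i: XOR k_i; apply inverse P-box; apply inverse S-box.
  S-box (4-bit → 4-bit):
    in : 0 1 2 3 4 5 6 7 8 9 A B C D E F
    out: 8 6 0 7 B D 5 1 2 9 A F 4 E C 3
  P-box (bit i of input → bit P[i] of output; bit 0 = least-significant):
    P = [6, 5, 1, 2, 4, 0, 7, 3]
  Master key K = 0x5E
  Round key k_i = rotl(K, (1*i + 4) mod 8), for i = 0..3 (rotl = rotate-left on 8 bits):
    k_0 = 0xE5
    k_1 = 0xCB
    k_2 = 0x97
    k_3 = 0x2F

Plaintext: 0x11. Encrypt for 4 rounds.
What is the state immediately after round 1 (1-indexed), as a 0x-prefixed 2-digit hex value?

0x46

s_0 = plaintext = 0x11
s_1 = Round(s_0, k_0) = 0x46
s_2 = Round(s_1, k_1) = 0x90
s_3 = Round(s_2, k_2) = 0x8B
s_4 = Round(s_3, k_3) = 0x48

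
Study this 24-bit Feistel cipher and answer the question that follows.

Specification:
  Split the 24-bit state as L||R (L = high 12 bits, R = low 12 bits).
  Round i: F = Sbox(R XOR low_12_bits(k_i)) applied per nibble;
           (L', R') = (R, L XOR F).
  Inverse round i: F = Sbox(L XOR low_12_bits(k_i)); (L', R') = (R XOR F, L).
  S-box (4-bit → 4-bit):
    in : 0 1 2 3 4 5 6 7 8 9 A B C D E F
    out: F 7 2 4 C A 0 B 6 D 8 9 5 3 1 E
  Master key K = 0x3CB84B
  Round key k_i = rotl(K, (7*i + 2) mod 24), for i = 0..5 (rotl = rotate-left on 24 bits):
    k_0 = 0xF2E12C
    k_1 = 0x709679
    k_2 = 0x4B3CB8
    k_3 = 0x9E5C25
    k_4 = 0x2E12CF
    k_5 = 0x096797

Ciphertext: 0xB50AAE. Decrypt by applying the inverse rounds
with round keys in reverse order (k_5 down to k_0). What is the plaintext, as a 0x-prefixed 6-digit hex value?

s_0 = ciphertext = 0xB50AAE
s_1 = InvRound(s_0, k_5) = 0xFF5B50
s_2 = InvRound(s_1, k_4) = 0x818FF5
s_3 = InvRound(s_2, k_3) = 0x3B6818
s_4 = InvRound(s_3, k_2) = 0x6E93B6
s_5 = InvRound(s_4, k_1) = 0xC696E9
s_6 = InvRound(s_5, k_0) = 0x523C69

0x523C69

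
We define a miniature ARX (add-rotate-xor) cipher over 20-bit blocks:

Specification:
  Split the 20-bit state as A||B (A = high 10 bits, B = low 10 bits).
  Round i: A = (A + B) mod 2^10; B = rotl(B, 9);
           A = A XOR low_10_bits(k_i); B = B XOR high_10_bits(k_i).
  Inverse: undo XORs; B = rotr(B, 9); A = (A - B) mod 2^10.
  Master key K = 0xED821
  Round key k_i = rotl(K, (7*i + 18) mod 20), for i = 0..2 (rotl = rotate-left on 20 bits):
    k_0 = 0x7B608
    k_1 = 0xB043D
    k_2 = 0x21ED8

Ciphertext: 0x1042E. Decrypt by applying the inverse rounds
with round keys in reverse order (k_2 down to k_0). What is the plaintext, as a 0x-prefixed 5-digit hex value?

s_0 = ciphertext = 0x1042E
s_1 = InvRound(s_0, k_2) = 0x51D52
s_2 = InvRound(s_1, k_1) = 0x94F27
s_3 = InvRound(s_2, k_0) = 0xB1995

0xB1995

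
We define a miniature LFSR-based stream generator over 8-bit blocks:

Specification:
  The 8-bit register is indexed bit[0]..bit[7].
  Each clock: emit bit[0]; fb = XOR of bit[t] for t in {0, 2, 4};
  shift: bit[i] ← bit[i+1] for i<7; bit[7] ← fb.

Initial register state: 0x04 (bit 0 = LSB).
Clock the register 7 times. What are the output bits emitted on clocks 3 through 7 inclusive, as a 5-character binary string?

reg_0 = 0x04
clock 1: out=0, reg = 0x82
clock 2: out=0, reg = 0x41
clock 3: out=1, reg = 0xA0
clock 4: out=0, reg = 0x50
clock 5: out=0, reg = 0xA8
clock 6: out=0, reg = 0x54
clock 7: out=0, reg = 0x2A

10000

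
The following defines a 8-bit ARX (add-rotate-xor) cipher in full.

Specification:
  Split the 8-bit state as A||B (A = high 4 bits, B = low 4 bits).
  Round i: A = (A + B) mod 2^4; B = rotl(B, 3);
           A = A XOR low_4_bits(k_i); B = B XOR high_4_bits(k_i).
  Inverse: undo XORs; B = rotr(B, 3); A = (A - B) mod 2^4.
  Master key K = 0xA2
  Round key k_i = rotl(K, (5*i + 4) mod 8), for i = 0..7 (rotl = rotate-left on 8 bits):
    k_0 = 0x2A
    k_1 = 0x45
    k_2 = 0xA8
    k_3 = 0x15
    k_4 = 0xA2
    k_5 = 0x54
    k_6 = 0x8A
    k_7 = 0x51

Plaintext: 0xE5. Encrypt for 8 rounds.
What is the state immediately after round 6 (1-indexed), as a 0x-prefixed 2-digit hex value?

s_0 = plaintext = 0xE5
s_1 = Round(s_0, k_0) = 0x98
s_2 = Round(s_1, k_1) = 0x40
s_3 = Round(s_2, k_2) = 0xCA
s_4 = Round(s_3, k_3) = 0x34
s_5 = Round(s_4, k_4) = 0x58
s_6 = Round(s_5, k_5) = 0x91
s_7 = Round(s_6, k_6) = 0x00
s_8 = Round(s_7, k_7) = 0x15

0x91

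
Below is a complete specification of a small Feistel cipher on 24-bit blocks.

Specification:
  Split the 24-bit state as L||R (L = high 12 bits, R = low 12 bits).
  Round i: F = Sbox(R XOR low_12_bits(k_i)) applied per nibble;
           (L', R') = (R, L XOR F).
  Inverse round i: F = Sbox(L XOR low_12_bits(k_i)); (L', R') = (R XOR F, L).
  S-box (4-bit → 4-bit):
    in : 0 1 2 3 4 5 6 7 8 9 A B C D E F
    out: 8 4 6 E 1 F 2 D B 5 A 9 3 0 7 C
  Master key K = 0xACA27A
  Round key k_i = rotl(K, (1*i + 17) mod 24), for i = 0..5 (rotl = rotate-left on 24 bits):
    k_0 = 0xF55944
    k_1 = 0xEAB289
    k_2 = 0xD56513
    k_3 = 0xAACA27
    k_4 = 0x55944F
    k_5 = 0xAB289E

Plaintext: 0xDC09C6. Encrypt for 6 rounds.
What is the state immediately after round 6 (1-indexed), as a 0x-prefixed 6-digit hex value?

0x4B2E28

s_0 = plaintext = 0xDC09C6
s_1 = Round(s_0, k_0) = 0x9C6576
s_2 = Round(s_1, k_1) = 0x57640A
s_3 = Round(s_2, k_2) = 0x40A133
s_4 = Round(s_3, k_3) = 0x133D4B
s_5 = Round(s_4, k_4) = 0xD4B4B2
s_6 = Round(s_5, k_5) = 0x4B2E28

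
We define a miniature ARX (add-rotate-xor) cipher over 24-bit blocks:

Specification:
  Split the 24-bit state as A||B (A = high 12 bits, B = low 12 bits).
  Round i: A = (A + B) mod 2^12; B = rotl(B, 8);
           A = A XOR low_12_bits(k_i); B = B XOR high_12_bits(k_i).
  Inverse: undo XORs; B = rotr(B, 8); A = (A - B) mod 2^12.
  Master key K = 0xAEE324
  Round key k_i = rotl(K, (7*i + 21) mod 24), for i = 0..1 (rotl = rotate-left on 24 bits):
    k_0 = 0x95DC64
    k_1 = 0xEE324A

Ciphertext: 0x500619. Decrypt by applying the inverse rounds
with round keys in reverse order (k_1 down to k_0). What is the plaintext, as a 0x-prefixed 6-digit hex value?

s_0 = ciphertext = 0x500619
s_1 = InvRound(s_0, k_1) = 0x7A2FA8
s_2 = InvRound(s_1, k_0) = 0xC70F56

0xC70F56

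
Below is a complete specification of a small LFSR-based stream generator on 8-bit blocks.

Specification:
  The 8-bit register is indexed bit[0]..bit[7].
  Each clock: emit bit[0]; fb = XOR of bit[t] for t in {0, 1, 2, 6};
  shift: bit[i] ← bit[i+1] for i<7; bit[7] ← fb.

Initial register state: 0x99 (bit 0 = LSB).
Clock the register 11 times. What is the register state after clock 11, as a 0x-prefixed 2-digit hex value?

0x94

reg_0 = 0x99
clock 1: out=1, reg = 0xCC
clock 2: out=0, reg = 0x66
clock 3: out=0, reg = 0xB3
clock 4: out=1, reg = 0x59
clock 5: out=1, reg = 0x2C
clock 6: out=0, reg = 0x96
clock 7: out=0, reg = 0x4B
clock 8: out=1, reg = 0xA5
clock 9: out=1, reg = 0x52
clock 10: out=0, reg = 0x29
clock 11: out=1, reg = 0x94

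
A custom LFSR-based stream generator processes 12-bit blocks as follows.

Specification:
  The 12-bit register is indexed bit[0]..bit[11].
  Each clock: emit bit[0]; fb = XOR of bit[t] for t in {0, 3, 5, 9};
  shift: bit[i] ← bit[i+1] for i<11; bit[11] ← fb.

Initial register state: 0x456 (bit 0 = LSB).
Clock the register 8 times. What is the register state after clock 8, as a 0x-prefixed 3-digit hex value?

0x1C4

reg_0 = 0x456
clock 1: out=0, reg = 0x22B
clock 2: out=1, reg = 0x115
clock 3: out=1, reg = 0x88A
clock 4: out=0, reg = 0xC45
clock 5: out=1, reg = 0xE22
clock 6: out=0, reg = 0x711
clock 7: out=1, reg = 0x388
clock 8: out=0, reg = 0x1C4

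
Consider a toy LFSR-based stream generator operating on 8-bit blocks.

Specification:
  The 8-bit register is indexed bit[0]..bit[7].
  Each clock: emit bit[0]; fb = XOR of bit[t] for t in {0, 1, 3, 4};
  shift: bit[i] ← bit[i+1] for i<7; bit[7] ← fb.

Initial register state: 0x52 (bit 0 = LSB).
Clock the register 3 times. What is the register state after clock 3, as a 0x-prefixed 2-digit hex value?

0x8A

reg_0 = 0x52
clock 1: out=0, reg = 0x29
clock 2: out=1, reg = 0x14
clock 3: out=0, reg = 0x8A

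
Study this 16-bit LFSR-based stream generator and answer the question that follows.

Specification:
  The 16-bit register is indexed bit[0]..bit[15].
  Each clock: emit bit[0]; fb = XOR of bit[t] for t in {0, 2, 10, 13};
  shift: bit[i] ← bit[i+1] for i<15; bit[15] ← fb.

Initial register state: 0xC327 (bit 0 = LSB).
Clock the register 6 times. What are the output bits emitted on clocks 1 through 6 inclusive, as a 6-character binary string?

reg_0 = 0xC327
clock 1: out=1, reg = 0x6193
clock 2: out=1, reg = 0x30C9
clock 3: out=1, reg = 0x1864
clock 4: out=0, reg = 0x8C32
clock 5: out=0, reg = 0xC619
clock 6: out=1, reg = 0x630C

111001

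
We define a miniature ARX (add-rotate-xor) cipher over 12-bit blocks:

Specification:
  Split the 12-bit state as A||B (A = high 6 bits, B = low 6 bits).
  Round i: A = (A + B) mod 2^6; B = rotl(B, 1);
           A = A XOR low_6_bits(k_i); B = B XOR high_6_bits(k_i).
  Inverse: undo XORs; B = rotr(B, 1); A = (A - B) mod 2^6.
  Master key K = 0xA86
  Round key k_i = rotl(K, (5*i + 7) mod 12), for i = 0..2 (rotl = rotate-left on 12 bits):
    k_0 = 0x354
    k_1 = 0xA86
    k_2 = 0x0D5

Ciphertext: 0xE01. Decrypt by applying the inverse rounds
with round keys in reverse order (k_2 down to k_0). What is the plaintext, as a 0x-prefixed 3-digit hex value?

s_0 = ciphertext = 0xE01
s_1 = InvRound(s_0, k_2) = 0xB01
s_2 = InvRound(s_1, k_1) = 0xD75
s_3 = InvRound(s_2, k_0) = 0x15C

0x15C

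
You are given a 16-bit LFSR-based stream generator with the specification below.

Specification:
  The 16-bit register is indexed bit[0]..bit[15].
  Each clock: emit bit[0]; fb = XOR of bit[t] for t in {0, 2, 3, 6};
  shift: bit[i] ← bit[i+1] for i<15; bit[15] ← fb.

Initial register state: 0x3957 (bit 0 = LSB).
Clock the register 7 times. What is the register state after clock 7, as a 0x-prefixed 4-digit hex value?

reg_0 = 0x3957
clock 1: out=1, reg = 0x9CAB
clock 2: out=1, reg = 0x4E55
clock 3: out=1, reg = 0xA72A
clock 4: out=0, reg = 0xD395
clock 5: out=1, reg = 0x69CA
clock 6: out=0, reg = 0x34E5
clock 7: out=1, reg = 0x9A72

0x9A72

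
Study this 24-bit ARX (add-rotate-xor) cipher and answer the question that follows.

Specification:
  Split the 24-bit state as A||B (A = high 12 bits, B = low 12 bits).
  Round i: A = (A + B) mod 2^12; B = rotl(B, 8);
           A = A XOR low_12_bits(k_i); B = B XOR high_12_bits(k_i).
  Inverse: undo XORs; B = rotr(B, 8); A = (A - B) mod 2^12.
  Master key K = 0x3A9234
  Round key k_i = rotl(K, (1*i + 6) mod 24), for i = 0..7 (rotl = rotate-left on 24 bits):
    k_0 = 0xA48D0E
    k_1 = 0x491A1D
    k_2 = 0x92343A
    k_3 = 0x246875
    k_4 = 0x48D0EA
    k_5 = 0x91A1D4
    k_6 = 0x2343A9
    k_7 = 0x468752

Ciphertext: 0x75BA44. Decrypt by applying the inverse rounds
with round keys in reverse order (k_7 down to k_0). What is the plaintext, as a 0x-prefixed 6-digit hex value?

s_0 = ciphertext = 0x75BA44
s_1 = InvRound(s_0, k_7) = 0xD3B2CE
s_2 = InvRound(s_1, k_6) = 0xEF2FA0
s_3 = InvRound(s_2, k_5) = 0x380BA6
s_4 = InvRound(s_3, k_4) = 0x0AB2BF
s_5 = InvRound(s_4, k_3) = 0x94EF90
s_6 = InvRound(s_5, k_2) = 0x23EB36
s_7 = InvRound(s_6, k_1) = 0xDA4A7F
s_8 = InvRound(s_7, k_0) = 0xD3A370

0xD3A370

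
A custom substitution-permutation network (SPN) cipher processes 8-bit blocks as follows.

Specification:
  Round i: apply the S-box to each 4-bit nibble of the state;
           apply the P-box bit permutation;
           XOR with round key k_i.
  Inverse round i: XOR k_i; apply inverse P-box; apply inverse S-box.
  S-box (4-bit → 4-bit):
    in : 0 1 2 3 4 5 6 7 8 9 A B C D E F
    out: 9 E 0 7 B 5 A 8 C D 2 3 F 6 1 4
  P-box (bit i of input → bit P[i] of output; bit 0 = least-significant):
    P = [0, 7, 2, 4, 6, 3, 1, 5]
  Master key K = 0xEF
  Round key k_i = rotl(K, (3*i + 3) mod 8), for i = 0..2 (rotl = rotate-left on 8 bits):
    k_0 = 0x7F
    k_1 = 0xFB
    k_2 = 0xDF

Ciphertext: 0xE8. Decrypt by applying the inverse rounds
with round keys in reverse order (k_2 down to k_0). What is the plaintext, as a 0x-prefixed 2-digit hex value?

s_0 = ciphertext = 0xE8
s_1 = InvRound(s_0, k_2) = 0x89
s_2 = InvRound(s_1, k_1) = 0x97
s_3 = InvRound(s_2, k_0) = 0x4A

0x4A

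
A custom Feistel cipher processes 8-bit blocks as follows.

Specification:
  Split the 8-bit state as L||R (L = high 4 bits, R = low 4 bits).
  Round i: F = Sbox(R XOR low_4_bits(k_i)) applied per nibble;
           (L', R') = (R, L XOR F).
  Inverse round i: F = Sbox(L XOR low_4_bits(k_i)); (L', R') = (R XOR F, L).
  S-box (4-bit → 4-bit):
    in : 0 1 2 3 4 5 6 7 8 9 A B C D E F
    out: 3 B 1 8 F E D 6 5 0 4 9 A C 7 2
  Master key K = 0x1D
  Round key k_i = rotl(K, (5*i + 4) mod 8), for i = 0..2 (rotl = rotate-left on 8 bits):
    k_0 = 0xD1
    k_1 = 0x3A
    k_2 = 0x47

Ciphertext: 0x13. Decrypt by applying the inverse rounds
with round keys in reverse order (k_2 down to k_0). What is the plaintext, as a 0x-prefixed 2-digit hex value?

0xCE

s_0 = ciphertext = 0x13
s_1 = InvRound(s_0, k_2) = 0xE1
s_2 = InvRound(s_1, k_1) = 0xEE
s_3 = InvRound(s_2, k_0) = 0xCE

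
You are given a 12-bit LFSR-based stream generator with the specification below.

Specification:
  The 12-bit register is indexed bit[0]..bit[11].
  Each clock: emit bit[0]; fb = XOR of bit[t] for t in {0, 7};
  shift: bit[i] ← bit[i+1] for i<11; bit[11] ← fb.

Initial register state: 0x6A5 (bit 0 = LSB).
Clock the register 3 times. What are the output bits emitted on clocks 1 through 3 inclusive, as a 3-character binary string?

101

reg_0 = 0x6A5
clock 1: out=1, reg = 0x352
clock 2: out=0, reg = 0x1A9
clock 3: out=1, reg = 0x0D4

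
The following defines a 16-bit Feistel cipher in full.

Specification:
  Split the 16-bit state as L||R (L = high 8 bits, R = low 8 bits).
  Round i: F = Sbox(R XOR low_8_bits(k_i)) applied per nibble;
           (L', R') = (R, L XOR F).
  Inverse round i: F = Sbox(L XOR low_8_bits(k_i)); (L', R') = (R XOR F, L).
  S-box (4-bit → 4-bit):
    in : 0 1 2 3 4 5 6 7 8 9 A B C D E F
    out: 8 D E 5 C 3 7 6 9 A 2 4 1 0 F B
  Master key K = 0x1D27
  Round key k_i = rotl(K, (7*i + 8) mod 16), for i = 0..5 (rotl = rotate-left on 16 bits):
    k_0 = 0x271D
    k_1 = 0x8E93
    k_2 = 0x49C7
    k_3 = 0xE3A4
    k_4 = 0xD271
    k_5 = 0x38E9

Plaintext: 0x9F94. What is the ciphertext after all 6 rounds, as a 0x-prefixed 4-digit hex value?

0x175C

s_0 = plaintext = 0x9F94
s_1 = Round(s_0, k_0) = 0x9405
s_2 = Round(s_1, k_1) = 0x0533
s_3 = Round(s_2, k_2) = 0x33B9
s_4 = Round(s_3, k_3) = 0xB9E3
s_5 = Round(s_4, k_4) = 0xE317
s_6 = Round(s_5, k_5) = 0x175C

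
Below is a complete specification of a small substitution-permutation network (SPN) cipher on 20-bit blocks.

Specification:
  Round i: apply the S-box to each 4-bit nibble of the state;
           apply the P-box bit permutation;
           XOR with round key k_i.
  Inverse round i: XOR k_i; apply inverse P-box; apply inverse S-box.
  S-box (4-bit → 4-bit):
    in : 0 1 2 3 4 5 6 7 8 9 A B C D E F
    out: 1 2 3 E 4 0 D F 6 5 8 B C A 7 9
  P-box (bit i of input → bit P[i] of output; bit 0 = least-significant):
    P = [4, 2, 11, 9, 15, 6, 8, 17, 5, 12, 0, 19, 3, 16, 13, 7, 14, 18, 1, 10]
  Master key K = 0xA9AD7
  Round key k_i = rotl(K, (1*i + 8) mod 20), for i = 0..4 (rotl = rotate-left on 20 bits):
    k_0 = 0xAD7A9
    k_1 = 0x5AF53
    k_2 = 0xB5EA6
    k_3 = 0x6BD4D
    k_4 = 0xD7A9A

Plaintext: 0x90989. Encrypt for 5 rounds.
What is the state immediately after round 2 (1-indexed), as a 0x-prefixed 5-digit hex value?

s_0 = plaintext = 0x90989
s_1 = Round(s_0, k_0) = 0xA9ED2
s_2 = Round(s_1, k_1) = 0x79B2E
s_3 = Round(s_2, k_2) = 0x7A2D8
s_4 = Round(s_3, k_3) = 0x0E1AB
s_5 = Round(s_4, k_4) = 0xE0886

0x79B2E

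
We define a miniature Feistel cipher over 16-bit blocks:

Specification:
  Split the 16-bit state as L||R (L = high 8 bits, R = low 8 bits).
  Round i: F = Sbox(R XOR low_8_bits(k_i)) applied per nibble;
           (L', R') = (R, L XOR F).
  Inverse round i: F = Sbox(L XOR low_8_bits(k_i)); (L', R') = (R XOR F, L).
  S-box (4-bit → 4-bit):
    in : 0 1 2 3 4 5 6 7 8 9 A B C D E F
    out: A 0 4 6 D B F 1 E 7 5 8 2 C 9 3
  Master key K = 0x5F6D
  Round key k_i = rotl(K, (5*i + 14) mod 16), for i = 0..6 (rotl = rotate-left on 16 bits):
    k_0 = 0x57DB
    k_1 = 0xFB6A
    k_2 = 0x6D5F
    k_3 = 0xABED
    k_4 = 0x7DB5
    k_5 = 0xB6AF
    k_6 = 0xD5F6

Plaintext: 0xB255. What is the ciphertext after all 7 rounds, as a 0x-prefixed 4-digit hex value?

s_0 = plaintext = 0xB255
s_1 = Round(s_0, k_0) = 0x555B
s_2 = Round(s_1, k_1) = 0x5B35
s_3 = Round(s_2, k_2) = 0x35AE
s_4 = Round(s_3, k_3) = 0xAEE3
s_5 = Round(s_4, k_4) = 0xE311
s_6 = Round(s_5, k_5) = 0x116A
s_7 = Round(s_6, k_6) = 0x6A63

0x6A63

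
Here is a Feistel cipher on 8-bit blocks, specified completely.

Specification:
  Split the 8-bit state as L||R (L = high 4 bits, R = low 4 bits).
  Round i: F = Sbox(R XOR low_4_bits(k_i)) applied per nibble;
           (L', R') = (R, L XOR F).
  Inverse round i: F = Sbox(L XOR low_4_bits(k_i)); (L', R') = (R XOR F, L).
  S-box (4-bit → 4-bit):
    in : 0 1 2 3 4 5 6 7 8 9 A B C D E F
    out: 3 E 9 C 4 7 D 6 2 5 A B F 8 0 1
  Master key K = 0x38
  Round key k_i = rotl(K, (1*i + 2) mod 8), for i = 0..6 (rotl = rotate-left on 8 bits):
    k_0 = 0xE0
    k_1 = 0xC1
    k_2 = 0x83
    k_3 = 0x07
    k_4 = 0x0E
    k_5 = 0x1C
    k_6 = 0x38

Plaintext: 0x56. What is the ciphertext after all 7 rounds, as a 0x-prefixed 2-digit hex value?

0xC6

s_0 = plaintext = 0x56
s_1 = Round(s_0, k_0) = 0x68
s_2 = Round(s_1, k_1) = 0x83
s_3 = Round(s_2, k_2) = 0x3B
s_4 = Round(s_3, k_3) = 0xBC
s_5 = Round(s_4, k_4) = 0xC2
s_6 = Round(s_5, k_5) = 0x2C
s_7 = Round(s_6, k_6) = 0xC6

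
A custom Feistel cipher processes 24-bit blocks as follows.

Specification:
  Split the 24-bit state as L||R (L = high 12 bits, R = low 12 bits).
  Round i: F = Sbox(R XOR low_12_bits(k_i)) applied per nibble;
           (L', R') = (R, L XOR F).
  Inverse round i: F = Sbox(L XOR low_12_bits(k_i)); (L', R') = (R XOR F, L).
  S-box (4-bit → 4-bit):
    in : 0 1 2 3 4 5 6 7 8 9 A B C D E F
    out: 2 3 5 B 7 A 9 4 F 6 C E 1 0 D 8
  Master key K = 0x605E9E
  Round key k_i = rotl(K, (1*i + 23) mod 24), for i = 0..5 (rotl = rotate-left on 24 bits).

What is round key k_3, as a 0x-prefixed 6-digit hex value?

K = 0x605E9E
k_0 = rotl(K, (1*0+23) mod 24) = rotl(K, 23) = 0x302F4F
k_1 = rotl(K, (1*1+23) mod 24) = rotl(K, 0) = 0x605E9E
k_2 = rotl(K, (1*2+23) mod 24) = rotl(K, 1) = 0xC0BD3C
k_3 = rotl(K, (1*3+23) mod 24) = rotl(K, 2) = 0x817A79

0x817A79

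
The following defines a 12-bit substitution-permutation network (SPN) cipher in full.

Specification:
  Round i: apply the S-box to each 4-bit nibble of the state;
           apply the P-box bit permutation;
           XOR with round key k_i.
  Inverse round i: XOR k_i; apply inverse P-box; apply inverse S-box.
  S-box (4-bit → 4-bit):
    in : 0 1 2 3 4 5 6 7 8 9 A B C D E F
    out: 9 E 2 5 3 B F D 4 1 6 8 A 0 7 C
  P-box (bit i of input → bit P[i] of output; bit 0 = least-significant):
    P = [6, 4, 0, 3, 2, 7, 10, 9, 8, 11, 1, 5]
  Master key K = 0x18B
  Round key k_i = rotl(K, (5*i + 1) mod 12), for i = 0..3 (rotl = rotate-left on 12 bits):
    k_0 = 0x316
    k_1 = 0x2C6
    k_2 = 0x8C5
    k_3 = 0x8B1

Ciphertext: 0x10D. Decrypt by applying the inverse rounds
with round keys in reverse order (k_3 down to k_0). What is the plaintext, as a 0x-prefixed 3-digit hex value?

s_0 = ciphertext = 0x10D
s_1 = InvRound(s_0, k_3) = 0x54C
s_2 = InvRound(s_1, k_2) = 0x4AF
s_3 = InvRound(s_2, k_1) = 0xBF7
s_4 = InvRound(s_3, k_0) = 0xC23

0xC23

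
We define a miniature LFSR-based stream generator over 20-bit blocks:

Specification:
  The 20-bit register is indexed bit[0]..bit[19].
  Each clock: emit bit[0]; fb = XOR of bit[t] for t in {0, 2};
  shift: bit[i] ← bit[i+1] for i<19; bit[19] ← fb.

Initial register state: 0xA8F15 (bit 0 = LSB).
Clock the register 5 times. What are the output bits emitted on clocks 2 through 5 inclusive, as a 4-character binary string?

reg_0 = 0xA8F15
clock 1: out=1, reg = 0x5478A
clock 2: out=0, reg = 0x2A3C5
clock 3: out=1, reg = 0x151E2
clock 4: out=0, reg = 0x0A8F1
clock 5: out=1, reg = 0x85478

0101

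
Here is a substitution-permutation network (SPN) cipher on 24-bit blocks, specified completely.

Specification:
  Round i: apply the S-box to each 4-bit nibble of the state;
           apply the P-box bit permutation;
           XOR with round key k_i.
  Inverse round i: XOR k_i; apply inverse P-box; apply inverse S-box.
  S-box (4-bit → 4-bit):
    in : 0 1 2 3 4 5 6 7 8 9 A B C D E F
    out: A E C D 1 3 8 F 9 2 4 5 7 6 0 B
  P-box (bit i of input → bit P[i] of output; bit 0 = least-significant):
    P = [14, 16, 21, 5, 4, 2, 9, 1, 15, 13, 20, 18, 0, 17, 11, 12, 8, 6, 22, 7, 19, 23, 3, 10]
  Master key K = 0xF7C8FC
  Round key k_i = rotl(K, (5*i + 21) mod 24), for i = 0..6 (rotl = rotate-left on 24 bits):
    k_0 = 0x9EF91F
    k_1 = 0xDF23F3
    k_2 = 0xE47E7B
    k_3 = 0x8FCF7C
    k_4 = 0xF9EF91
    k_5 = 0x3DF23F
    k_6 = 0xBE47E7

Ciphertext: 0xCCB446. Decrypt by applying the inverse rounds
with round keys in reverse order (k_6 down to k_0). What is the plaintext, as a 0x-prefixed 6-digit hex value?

0x0DF165

s_0 = ciphertext = 0xCCB446
s_1 = InvRound(s_0, k_6) = 0xE3FCA3
s_2 = InvRound(s_1, k_5) = 0x72D2CE
s_3 = InvRound(s_2, k_4) = 0x7579F9
s_4 = InvRound(s_3, k_3) = 0xF2FCDA
s_5 = InvRound(s_4, k_2) = 0xE653A6
s_6 = InvRound(s_5, k_1) = 0x498D5C
s_7 = InvRound(s_6, k_0) = 0x0DF165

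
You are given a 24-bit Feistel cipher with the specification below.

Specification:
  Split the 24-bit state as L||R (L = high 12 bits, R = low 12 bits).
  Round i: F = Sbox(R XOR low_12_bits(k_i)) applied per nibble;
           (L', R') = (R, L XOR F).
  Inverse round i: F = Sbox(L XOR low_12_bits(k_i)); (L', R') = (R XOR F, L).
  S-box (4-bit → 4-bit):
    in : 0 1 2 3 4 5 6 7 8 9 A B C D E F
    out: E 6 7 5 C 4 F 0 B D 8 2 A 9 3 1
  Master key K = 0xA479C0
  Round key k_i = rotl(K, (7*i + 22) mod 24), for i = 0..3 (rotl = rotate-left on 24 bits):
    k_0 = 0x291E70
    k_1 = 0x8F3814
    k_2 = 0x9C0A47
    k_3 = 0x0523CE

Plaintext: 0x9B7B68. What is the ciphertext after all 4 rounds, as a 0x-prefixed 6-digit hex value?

0x960740

s_0 = plaintext = 0x9B7B68
s_1 = Round(s_0, k_0) = 0xB68DDC
s_2 = Round(s_1, k_1) = 0xDDCFC3
s_3 = Round(s_2, k_2) = 0xFC3960
s_4 = Round(s_3, k_3) = 0x960740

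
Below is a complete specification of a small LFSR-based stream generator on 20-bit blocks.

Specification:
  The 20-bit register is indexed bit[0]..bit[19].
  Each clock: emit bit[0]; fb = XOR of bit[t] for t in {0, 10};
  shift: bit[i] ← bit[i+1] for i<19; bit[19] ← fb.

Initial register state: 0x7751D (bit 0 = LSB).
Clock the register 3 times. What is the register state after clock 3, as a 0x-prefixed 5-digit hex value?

0x0EEA3

reg_0 = 0x7751D
clock 1: out=1, reg = 0x3BA8E
clock 2: out=0, reg = 0x1DD47
clock 3: out=1, reg = 0x0EEA3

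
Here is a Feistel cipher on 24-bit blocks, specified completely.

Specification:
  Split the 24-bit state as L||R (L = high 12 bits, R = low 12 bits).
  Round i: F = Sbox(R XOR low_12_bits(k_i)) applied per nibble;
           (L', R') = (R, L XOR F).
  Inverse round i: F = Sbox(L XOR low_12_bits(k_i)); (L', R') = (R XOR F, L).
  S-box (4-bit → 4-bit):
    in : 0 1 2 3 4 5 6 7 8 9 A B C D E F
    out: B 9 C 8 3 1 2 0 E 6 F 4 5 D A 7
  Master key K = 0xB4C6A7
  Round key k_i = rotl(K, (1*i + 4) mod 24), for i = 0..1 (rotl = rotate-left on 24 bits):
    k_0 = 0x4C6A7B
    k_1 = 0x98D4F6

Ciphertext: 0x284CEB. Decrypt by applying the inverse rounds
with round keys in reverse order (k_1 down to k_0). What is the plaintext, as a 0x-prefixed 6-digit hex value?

0x1E1EE7

s_0 = ciphertext = 0x284CEB
s_1 = InvRound(s_0, k_1) = 0xEE7284
s_2 = InvRound(s_1, k_0) = 0x1E1EE7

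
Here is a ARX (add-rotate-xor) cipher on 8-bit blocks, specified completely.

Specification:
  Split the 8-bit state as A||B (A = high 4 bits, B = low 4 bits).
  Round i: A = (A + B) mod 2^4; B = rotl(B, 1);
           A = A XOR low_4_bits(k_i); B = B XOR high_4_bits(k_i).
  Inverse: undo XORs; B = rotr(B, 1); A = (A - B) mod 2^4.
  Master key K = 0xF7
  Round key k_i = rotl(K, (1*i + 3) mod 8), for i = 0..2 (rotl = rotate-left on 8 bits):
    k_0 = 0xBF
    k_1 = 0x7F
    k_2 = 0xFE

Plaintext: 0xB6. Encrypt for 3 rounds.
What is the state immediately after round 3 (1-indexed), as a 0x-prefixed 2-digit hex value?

s_0 = plaintext = 0xB6
s_1 = Round(s_0, k_0) = 0xE7
s_2 = Round(s_1, k_1) = 0xA9
s_3 = Round(s_2, k_2) = 0xDC

0xDC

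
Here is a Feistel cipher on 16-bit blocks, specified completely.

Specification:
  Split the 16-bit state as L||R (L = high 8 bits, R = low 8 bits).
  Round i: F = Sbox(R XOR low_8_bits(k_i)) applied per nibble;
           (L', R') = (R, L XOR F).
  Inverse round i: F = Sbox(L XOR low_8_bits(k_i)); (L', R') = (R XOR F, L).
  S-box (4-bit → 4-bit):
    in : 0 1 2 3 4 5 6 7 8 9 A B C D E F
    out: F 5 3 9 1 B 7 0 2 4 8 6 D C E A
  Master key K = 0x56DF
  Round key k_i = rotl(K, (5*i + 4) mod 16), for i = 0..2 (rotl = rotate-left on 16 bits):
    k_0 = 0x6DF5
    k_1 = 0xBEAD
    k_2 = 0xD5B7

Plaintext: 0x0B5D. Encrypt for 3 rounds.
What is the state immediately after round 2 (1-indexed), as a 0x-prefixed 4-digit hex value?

s_0 = plaintext = 0x0B5D
s_1 = Round(s_0, k_0) = 0x5D89
s_2 = Round(s_1, k_1) = 0x896C
s_3 = Round(s_2, k_2) = 0x6C4F

0x896C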